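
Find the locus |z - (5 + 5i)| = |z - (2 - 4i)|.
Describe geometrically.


Equal distances means the locus is the perpendicular bisector of z1 and z2.
Midpoint = ((5+2)/2, (5+(-4))/2) = (3.5000, 0.5000)

Perpendicular bisector through (3.5000, 0.5000)


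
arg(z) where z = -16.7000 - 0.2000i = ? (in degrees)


Re = -16.7, Im = -0.2
arg = atan2(-0.2, -16.7) = -179.3139 degrees

arg(z) = -179.3139 degrees


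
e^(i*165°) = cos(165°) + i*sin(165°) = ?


cos(165°) = -0.9659
sin(165°) = 0.2588

e^(i*165°) = -0.9659 + 0.2588i


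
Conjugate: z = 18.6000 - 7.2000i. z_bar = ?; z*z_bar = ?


z_bar = 18.6000 + 7.2000i
z*z_bar = 18.6^2 + (-7.2)^2 = 345.96 + 51.84 = 397.8

z_bar = 18.6000 + 7.2000i, z*z_bar = 397.8


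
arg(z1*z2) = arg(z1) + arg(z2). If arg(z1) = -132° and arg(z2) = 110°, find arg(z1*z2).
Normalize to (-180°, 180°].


arg(z1*z2) = -132° + 110° = -22°
Normalized to (-180°, 180°]: -22°

-22°


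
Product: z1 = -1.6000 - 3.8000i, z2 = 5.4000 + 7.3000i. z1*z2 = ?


Real = -1.6*5.4 - (-3.8)*7.3 = -8.64 - (-27.74) = 19.1
Imag = -1.6*7.3 + 5.4*(-3.8) = -11.68 - (20.52) = -32.2

19.1000 - 32.2000i


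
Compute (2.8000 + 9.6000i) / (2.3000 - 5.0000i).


Conjugate of z2 = 2.3000 + 5.0000i
Numerator: (2.8000 + 9.6000i)(2.3000 + 5.0000i) = -41.5600 + 36.0800i
Denominator: 2.3^2 + (-5)^2 = 30.29
Result = (-41.5600 + 36.0800i)/30.29

-1.3721 + 1.1912i


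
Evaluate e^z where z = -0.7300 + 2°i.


e^-0.7300 = 0.4819
cos(2°) = 0.9994
sin(2°) = 0.0349
Real = 0.4819*0.9994 = 0.4816
Imag = 0.4819*0.0349 = 0.0168

0.4816 + 0.0168i


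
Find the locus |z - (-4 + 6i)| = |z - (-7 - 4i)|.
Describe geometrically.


Equal distances means the locus is the perpendicular bisector of z1 and z2.
Midpoint = ((-4+(-7))/2, (6+(-4))/2) = (-5.5000, 1.0000)

Perpendicular bisector through (-5.5000, 1.0000)


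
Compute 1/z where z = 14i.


|z|^2 = 0+196 = 196
1/z = (0 - 14i)/196

1/z = 0 - 0.0714i


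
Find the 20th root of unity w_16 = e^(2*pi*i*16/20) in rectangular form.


Angle = 360*16/20 = 288°
a = cos(288°) = 0.3090
b = sin(288°) = -0.9511

0.3090 - 0.9511i


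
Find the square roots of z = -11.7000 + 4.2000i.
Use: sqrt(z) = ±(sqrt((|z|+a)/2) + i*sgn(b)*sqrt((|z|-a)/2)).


|z| = sqrt(136.89+17.64) = 12.4310
sqrt((|z|+a)/2) = sqrt((12.4310+(-11.7))/2) = sqrt(0.3655) = 0.6046
sqrt((|z|-a)/2) = sqrt((12.4310-(-11.7))/2) = sqrt(12.0655) = 3.4735

±(0.6046 + 3.4735i) i.e. 0.6046 + 3.4735i and -0.6046 - 3.4735i


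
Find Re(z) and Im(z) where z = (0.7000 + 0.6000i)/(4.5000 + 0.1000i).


Multiply by conjugate: (0.7000 + 0.6000i)(4.5000 - 0.1000i) / (4.5^2 + 0.1^2)
Numerator real = 0.7*4.5 + 0.6*0.1 = 3.21
Numerator imag = 0.6*4.5 - 0.7*0.1 = 2.63
Denominator = 20.26
Re(z) = 3.21/20.26 = 0.1584
Im(z) = 2.63/20.26 = 0.1298

Re(z) = 0.1584, Im(z) = 0.1298


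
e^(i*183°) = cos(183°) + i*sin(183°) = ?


cos(183°) = -0.9986
sin(183°) = -0.0523

e^(i*183°) = -0.9986 - 0.0523i


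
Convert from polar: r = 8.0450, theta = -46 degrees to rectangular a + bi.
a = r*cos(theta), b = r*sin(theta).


a = 8.0450*cos(-46°) = 8.0450*0.69466 = 5.5885
b = 8.0450*sin(-46°) = 8.0450*(-0.71934) = -5.7871

5.5885 - 5.7871i


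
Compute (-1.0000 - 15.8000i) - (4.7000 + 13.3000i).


Real: -1 - 4.7 = -5.7
Imag: -15.8 - 13.3 = -29.1

-5.7000 - 29.1000i


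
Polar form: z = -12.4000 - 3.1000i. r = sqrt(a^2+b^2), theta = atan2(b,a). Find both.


r = sqrt(153.76+9.61) = sqrt(163.37) = 12.7816
theta = atan2(-3.1, -12.4) = -165.9638 degrees

r = 12.7816, theta = -165.9638 degrees


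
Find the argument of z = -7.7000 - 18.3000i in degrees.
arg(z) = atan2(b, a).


Re = -7.7, Im = -18.3
arg = atan2(-18.3, -7.7) = -112.8197 degrees

arg(z) = -112.8197 degrees


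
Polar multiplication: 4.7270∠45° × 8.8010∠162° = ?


r = 4.7270 * 8.8010 = 41.6023
theta = 45° + 162° = 207° = 207° (mod 360)

41.6023 cis(207°)


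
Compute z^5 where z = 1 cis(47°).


r^5 = 1^5 = 1
n*theta = 5*47° = 235° = 235° (mod 360)
a = 1*cos(235°) = -0.5736
b = 1*sin(235°) = -0.8192

1 cis(235°) = -0.5736 - 0.8192i


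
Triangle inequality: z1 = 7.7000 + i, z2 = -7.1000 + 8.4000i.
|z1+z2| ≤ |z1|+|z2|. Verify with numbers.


|z1| = sqrt(7.7^2 + 1^2) = sqrt(60.29) = 7.7647
|z2| = sqrt((-7.1)^2 + 8.4^2) = sqrt(120.97) = 10.9986
z1+z2 = 0.6000 + 9.4000i
|z1+z2| = sqrt(88.72) = 9.4191
|z1|+|z2| = 7.7647 + 10.9986 = 18.7633

|z1+z2| = 9.4191 ≤ |z1|+|z2| = 18.7633 (verified)


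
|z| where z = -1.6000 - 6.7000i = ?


|z| = sqrt((-1.6)^2 + (-6.7)^2) = sqrt(2.56 + 44.89) = sqrt(47.45) = 6.8884

|z| = 6.8884


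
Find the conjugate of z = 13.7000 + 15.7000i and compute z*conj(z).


z_bar = 13.7000 - 15.7000i
z*z_bar = 13.7^2 + 15.7^2 = 187.69 + 246.49 = 434.18

z_bar = 13.7000 - 15.7000i, z*z_bar = 434.18


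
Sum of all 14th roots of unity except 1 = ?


With w = e^(2*pi*i/14), all 14 of the 14th roots of unity w^0 = 1, w, ..., w^(13) sum to 0: 1 + w + ... + w^(13) = (1 - w^14)/(1 - w) = 0 since w^14 = 1, w ≠ 1.
Removing the root 1: w + w^2 + ... + w^(13) = 0 - 1 = -1

Sum = -1


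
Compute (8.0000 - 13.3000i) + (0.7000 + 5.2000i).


Real: 8 + 0.7 = 8.7
Imag: -13.3 + 5.2 = -8.1

8.7000 - 8.1000i


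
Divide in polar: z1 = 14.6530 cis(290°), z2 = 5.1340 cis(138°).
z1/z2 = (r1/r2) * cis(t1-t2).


r = 14.6530 / 5.1340 = 2.8541
theta = 290° - 138° = 152° = 152° (mod 360)

2.8541 cis(152°)


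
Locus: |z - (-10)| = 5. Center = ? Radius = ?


|z - z0| = r is a circle with center z0 and radius r.
Center = (-10, 0), radius = 5

Circle with center (-10, 0) and radius 5


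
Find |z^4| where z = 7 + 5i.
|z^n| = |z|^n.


|z| = sqrt(49+25) = sqrt(74) = 8.6023
|z^4| = |z|^4 = (sqrt(74))^4 = 74^2 = 5476

|z^4| = 5476


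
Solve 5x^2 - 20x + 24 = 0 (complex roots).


disc = (-20)^2 - 4*5*24 = 400 - 480 = -80
sqrt(|disc|) = sqrt(80) = 8.9443
Real part = 20/(2*5) = 2.0000
Imag part = 8.9443/(2*5) = 0.8944

2.0000 ± 0.8944i


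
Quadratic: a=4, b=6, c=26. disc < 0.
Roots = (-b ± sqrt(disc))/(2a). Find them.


disc = 6^2 - 4*4*26 = 36 - 416 = -380
sqrt(|disc|) = sqrt(380) = 19.4936
Real part = -6/(2*4) = -0.7500
Imag part = 19.4936/(2*4) = 2.4367

-0.7500 ± 2.4367i


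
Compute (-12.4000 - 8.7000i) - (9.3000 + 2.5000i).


Real: -12.4 - 9.3 = -21.7
Imag: -8.7 - 2.5 = -11.2

-21.7000 - 11.2000i


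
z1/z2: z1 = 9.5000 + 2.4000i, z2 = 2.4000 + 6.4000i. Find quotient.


Conjugate of z2 = 2.4000 - 6.4000i
Numerator: (9.5000 + 2.4000i)(2.4000 - 6.4000i) = 38.1600 - 55.0400i
Denominator: 2.4^2 + 6.4^2 = 46.72
Result = (38.1600 - 55.0400i)/46.72

0.8168 - 1.1781i


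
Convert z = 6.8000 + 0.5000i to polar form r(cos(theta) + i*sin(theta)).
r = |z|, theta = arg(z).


r = sqrt(46.24+0.25) = sqrt(46.49) = 6.8184
theta = atan2(0.5, 6.8) = 4.2054 degrees

r = 6.8184, theta = 4.2054 degrees


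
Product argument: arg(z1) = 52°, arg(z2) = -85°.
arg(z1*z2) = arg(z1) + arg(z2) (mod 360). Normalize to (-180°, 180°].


arg(z1*z2) = 52° - 85° = -33°
Normalized to (-180°, 180°]: -33°

-33°


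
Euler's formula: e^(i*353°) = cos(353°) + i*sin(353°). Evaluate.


cos(353°) = 0.9925
sin(353°) = -0.1219

e^(i*353°) = 0.9925 - 0.1219i


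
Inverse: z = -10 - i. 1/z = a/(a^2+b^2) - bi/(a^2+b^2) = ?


|z|^2 = 100+1 = 101
1/z = (-10 + 1i)/101

1/z = -0.0990 + 0.0099i


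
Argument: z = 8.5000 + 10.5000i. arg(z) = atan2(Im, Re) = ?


Re = 8.5, Im = 10.5
arg = atan2(10.5, 8.5) = 51.0090 degrees

arg(z) = 51.0090 degrees


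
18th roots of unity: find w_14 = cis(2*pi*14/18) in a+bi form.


Angle = 360*14/18 = 280°
a = cos(280°) = 0.1736
b = sin(280°) = -0.9848

0.1736 - 0.9848i


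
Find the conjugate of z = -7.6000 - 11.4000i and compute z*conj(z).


z_bar = -7.6000 + 11.4000i
z*z_bar = (-7.6)^2 + (-11.4)^2 = 57.76 + 129.96 = 187.72

z_bar = -7.6000 + 11.4000i, z*z_bar = 187.72


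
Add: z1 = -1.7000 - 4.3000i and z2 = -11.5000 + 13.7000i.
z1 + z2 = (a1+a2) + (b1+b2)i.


Real: -1.7 - 11.5 = -13.2
Imag: -4.3 + 13.7 = 9.4

-13.2000 + 9.4000i


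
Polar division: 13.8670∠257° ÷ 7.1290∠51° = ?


r = 13.8670 / 7.1290 = 1.9452
theta = 257° - 51° = 206° = 206° (mod 360)

1.9452 cis(206°)


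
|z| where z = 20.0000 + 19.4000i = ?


|z| = sqrt(20^2 + 19.4^2) = sqrt(400 + 376.36) = sqrt(776.36) = 27.8632

|z| = 27.8632


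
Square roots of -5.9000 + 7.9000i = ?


|z| = sqrt(34.81+62.41) = 9.8600
sqrt((|z|+a)/2) = sqrt((9.8600+(-5.9))/2) = sqrt(1.9800) = 1.4071
sqrt((|z|-a)/2) = sqrt((9.8600-(-5.9))/2) = sqrt(7.8800) = 2.8071

±(1.4071 + 2.8071i) i.e. 1.4071 + 2.8071i and -1.4071 - 2.8071i


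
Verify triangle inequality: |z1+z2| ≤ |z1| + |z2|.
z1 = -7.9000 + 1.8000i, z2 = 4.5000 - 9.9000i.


|z1| = sqrt((-7.9)^2 + 1.8^2) = sqrt(65.65) = 8.1025
|z2| = sqrt(4.5^2 + (-9.9)^2) = sqrt(118.26) = 10.8747
z1+z2 = -3.4000 - 8.1000i
|z1+z2| = sqrt(77.17) = 8.7846
|z1|+|z2| = 8.1025 + 10.8747 = 18.9772

|z1+z2| = 8.7846 ≤ |z1|+|z2| = 18.9772 (verified)


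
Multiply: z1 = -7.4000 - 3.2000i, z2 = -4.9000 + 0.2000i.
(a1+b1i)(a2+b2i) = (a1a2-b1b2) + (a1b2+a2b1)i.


Real = -7.4*(-4.9) - (-3.2)*0.2 = 36.26 - (-0.64) = 36.9
Imag = -7.4*0.2 - (4.9)*(-3.2) = -1.48 + 15.68 = 14.2

36.9000 + 14.2000i


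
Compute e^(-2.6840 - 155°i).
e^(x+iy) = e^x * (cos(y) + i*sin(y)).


e^-2.6840 = 0.0683
cos(-155°) = -0.9063
sin(-155°) = -0.4226
Real = 0.0683*(-0.9063) = -0.0619
Imag = 0.0683*(-0.4226) = -0.0289

-0.0619 - 0.0289i


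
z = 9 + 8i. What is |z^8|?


|z| = sqrt(81+64) = sqrt(145) = 12.0416
|z^8| = |z|^8 = (sqrt(145))^8 = 145^4 = 442050625

|z^8| = 442050625


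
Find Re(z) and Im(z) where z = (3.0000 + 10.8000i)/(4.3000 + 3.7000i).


Multiply by conjugate: (3.0000 + 10.8000i)(4.3000 - 3.7000i) / (4.3^2 + 3.7^2)
Numerator real = 3*4.3 + 10.8*3.7 = 52.86
Numerator imag = 10.8*4.3 - 3*3.7 = 35.34
Denominator = 32.18
Re(z) = 52.86/32.18 = 1.6426
Im(z) = 35.34/32.18 = 1.0982

Re(z) = 1.6426, Im(z) = 1.0982


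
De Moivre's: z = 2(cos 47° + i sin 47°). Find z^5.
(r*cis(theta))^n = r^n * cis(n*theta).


r^5 = 2^5 = 32
n*theta = 5*47° = 235° = 235° (mod 360)
a = 32*cos(235°) = -18.3544
b = 32*sin(235°) = -26.2129

32 cis(235°) = -18.3544 - 26.2129i


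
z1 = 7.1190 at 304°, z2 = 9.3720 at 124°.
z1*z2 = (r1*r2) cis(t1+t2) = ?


r = 7.1190 * 9.3720 = 66.7193
theta = 304° + 124° = 428° = 68° (mod 360)

66.7193 cis(68°)


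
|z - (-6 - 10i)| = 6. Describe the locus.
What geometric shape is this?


|z - z0| = r is a circle with center z0 and radius r.
Center = (-6, -10), radius = 6

Circle with center (-6, -10) and radius 6


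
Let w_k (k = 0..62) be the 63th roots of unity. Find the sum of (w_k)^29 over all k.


The roots are w_k = w^k with w = e^(2*pi*i/63), and (w^k)^29 = (w^29)^k.
So S = 1 + u + u^2 + ... + u^(62) with u = w^29.
29 = 0*63 + 29, so 29 is not a multiple of 63: u = w^29 ≠ 1 (w is a primitive 63th root), while u^63 = (w^63)^29 = 1.
Geometric series: S = (1 - u^63)/(1 - u) = (1 - 1)/(1 - u) = 0

S = 0


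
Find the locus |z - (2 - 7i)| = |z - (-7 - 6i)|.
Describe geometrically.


Equal distances means the locus is the perpendicular bisector of z1 and z2.
Midpoint = ((2+(-7))/2, (-7+(-6))/2) = (-2.5000, -6.5000)

Perpendicular bisector through (-2.5000, -6.5000)


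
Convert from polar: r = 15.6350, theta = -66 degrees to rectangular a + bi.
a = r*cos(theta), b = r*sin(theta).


a = 15.6350*cos(-66°) = 15.6350*0.406737 = 6.3593
b = 15.6350*sin(-66°) = 15.6350*(-0.913545) = -14.2833

6.3593 - 14.2833i


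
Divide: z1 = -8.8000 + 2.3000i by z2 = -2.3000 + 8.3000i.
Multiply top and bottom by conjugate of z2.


Conjugate of z2 = -2.3000 - 8.3000i
Numerator: (-8.8000 + 2.3000i)(-2.3000 - 8.3000i) = 39.3300 + 67.7500i
Denominator: (-2.3)^2 + 8.3^2 = 74.18
Result = (39.3300 + 67.7500i)/74.18

0.5302 + 0.9133i


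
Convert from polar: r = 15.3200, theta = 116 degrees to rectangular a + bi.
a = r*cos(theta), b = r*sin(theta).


a = 15.3200*cos(116°) = 15.3200*(-0.43837) = -6.7158
b = 15.3200*sin(116°) = 15.3200*0.89879 = 13.7695

-6.7158 + 13.7695i


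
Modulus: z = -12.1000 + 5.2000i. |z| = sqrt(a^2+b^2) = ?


|z| = sqrt((-12.1)^2 + 5.2^2) = sqrt(146.41 + 27.04) = sqrt(173.45) = 13.1700

|z| = 13.1700


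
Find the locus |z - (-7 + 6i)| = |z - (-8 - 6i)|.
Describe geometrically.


Equal distances means the locus is the perpendicular bisector of z1 and z2.
Midpoint = ((-7+(-8))/2, (6+(-6))/2) = (-7.5000, 0)

Perpendicular bisector through (-7.5000, 0)


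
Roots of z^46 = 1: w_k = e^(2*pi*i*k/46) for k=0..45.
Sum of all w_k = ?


The sum of all 46th roots of unity is 0.
Geometric series: (1 - w^46)/(1 - w) = (1-1)/(1-w) = 0 since w^46 = 1, w ≠ 1.
Alternatively: coefficient of z^45 in z^46 - 1 is 0.

0


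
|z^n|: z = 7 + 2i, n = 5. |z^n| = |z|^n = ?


|z| = sqrt(49+4) = sqrt(53) = 7.2801
|z^5| = |z|^5 = (sqrt(53))^5 = 53^2 * sqrt(53) = 2809*sqrt(53)

|z^5| = 2809*sqrt(53) ≈ 20449.8287


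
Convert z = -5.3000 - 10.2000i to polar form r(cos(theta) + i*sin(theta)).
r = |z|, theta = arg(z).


r = sqrt(28.09+104.04) = sqrt(132.13) = 11.4948
theta = atan2(-10.2, -5.3) = -117.4567 degrees

r = 11.4948, theta = -117.4567 degrees


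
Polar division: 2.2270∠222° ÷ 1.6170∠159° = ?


r = 2.2270 / 1.6170 = 1.3772
theta = 222° - 159° = 63° = 63° (mod 360)

1.3772 cis(63°)


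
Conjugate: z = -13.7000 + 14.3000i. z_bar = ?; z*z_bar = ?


z_bar = -13.7000 - 14.3000i
z*z_bar = (-13.7)^2 + 14.3^2 = 187.69 + 204.49 = 392.18

z_bar = -13.7000 - 14.3000i, z*z_bar = 392.18


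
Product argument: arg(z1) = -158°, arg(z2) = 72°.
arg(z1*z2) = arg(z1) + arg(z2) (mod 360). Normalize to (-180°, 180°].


arg(z1*z2) = -158° + 72° = -86°
Normalized to (-180°, 180°]: -86°

-86°


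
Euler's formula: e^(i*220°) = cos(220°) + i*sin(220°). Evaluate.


cos(220°) = -0.7660
sin(220°) = -0.6428

e^(i*220°) = -0.7660 - 0.6428i


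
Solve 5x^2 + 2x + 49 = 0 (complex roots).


disc = 2^2 - 4*5*49 = 4 - 980 = -976
sqrt(|disc|) = sqrt(976) = 31.2410
Real part = -2/(2*5) = -0.2000
Imag part = 31.2410/(2*5) = 3.1241

-0.2000 ± 3.1241i


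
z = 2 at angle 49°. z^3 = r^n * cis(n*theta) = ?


r^3 = 2^3 = 8
n*theta = 3*49° = 147° = 147° (mod 360)
a = 8*cos(147°) = -6.7094
b = 8*sin(147°) = 4.3571

8 cis(147°) = -6.7094 + 4.3571i


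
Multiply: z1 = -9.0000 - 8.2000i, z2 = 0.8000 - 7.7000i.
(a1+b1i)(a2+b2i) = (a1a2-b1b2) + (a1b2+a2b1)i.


Real = -9*0.8 - (-8.2)*(-7.7) = -7.2 - 63.14 = -70.34
Imag = -9*(-7.7) + 0.8*(-8.2) = 69.3 - (6.56) = 62.74

-70.3400 + 62.7400i


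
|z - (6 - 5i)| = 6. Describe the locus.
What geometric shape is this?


|z - z0| = r is a circle with center z0 and radius r.
Center = (6, -5), radius = 6

Circle with center (6, -5) and radius 6


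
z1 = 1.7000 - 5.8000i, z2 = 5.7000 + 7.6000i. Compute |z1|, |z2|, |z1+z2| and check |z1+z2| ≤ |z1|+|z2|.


|z1| = sqrt(1.7^2 + (-5.8)^2) = sqrt(36.53) = 6.0440
|z2| = sqrt(5.7^2 + 7.6^2) = sqrt(90.25) = 9.5000
z1+z2 = 7.4000 + 1.8000i
|z1+z2| = sqrt(58) = 7.6158
|z1|+|z2| = 6.0440 + 9.5000 = 15.5440

|z1+z2| = 7.6158 ≤ |z1|+|z2| = 15.5440 (verified)


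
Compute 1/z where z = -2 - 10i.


|z|^2 = 4+100 = 104
1/z = (-2 + 10i)/104

1/z = -0.0192 + 0.0962i


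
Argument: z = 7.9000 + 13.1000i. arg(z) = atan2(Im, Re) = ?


Re = 7.9, Im = 13.1
arg = atan2(13.1, 7.9) = 58.9078 degrees

arg(z) = 58.9078 degrees


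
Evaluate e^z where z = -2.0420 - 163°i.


e^-2.0420 = 0.1298
cos(-163°) = -0.9563
sin(-163°) = -0.29237
Real = 0.1298*(-0.9563) = -0.1241
Imag = 0.1298*(-0.29237) = -0.0379

-0.1241 - 0.0379i


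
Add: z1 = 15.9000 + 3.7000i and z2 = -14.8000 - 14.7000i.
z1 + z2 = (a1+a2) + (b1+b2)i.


Real: 15.9 - 14.8 = 1.1
Imag: 3.7 - 14.7 = -11

1.1000 - 11.0000i


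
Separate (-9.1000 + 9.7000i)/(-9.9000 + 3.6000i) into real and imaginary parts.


Multiply by conjugate: (-9.1000 + 9.7000i)(-9.9000 - 3.6000i) / ((-9.9)^2 + 3.6^2)
Numerator real = -9.1*(-9.9) + 9.7*3.6 = 125.01
Numerator imag = 9.7*(-9.9) - (-9.1)*3.6 = -63.27
Denominator = 110.97
Re(z) = 125.01/110.97 = 1.1265
Im(z) = -63.27/110.97 = -0.5702

Re(z) = 1.1265, Im(z) = -0.5702


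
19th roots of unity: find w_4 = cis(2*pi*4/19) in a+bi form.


Angle = 360*4/19 = 75.7895°
a = cos(75.7895°) = 0.2455
b = sin(75.7895°) = 0.9694

0.2455 + 0.9694i


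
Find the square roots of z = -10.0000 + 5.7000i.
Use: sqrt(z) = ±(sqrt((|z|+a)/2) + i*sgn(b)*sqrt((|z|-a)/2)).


|z| = sqrt(100+32.49) = 11.5104
sqrt((|z|+a)/2) = sqrt((11.5104+(-10))/2) = sqrt(0.7552) = 0.8690
sqrt((|z|-a)/2) = sqrt((11.5104-(-10))/2) = sqrt(10.7552) = 3.2795

±(0.8690 + 3.2795i) i.e. 0.8690 + 3.2795i and -0.8690 - 3.2795i


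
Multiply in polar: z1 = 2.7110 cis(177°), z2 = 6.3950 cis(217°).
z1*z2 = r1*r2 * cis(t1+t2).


r = 2.7110 * 6.3950 = 17.3368
theta = 177° + 217° = 394° = 34° (mod 360)

17.3368 cis(34°)


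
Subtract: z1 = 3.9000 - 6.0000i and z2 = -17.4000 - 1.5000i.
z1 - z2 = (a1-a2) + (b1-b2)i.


Real: 3.9 + 17.4 = 21.3
Imag: -6 + 1.5 = -4.5

21.3000 - 4.5000i


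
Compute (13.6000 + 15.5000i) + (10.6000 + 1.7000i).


Real: 13.6 + 10.6 = 24.2
Imag: 15.5 + 1.7 = 17.2

24.2000 + 17.2000i


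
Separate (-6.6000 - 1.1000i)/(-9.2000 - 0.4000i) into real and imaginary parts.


Multiply by conjugate: (-6.6000 - 1.1000i)(-9.2000 + 0.4000i) / ((-9.2)^2 + (-0.4)^2)
Numerator real = -6.6*(-9.2) - (1.1)*(-0.4) = 61.16
Numerator imag = -1.1*(-9.2) - (-6.6)*(-0.4) = 7.48
Denominator = 84.8
Re(z) = 61.16/84.8 = 0.7212
Im(z) = 7.48/84.8 = 0.0882

Re(z) = 0.7212, Im(z) = 0.0882


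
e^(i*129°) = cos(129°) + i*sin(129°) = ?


cos(129°) = -0.6293
sin(129°) = 0.7771

e^(i*129°) = -0.6293 + 0.7771i


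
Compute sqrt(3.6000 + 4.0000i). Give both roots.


|z| = sqrt(12.96+16) = 5.3814
sqrt((|z|+a)/2) = sqrt((5.3814+3.6)/2) = sqrt(4.4907) = 2.1191
sqrt((|z|-a)/2) = sqrt((5.3814-3.6)/2) = sqrt(0.8907) = 0.9438

±(2.1191 + 0.9438i) i.e. 2.1191 + 0.9438i and -2.1191 - 0.9438i


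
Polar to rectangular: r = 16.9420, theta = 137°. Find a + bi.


a = 16.9420*cos(137°) = 16.9420*(-0.731354) = -12.3906
b = 16.9420*sin(137°) = 16.9420*0.682 = 11.5544

-12.3906 + 11.5544i


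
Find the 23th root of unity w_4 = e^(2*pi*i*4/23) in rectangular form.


Angle = 360*4/23 = 62.6087°
a = cos(62.6087°) = 0.4601
b = sin(62.6087°) = 0.8879

0.4601 + 0.8879i


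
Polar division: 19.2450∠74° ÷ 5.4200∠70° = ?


r = 19.2450 / 5.4200 = 3.5507
theta = 74° - 70° = 4° = 4° (mod 360)

3.5507 cis(4°)


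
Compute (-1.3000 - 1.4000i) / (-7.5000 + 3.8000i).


Conjugate of z2 = -7.5000 - 3.8000i
Numerator: (-1.3000 - 1.4000i)(-7.5000 - 3.8000i) = 4.4300 + 15.4400i
Denominator: (-7.5)^2 + 3.8^2 = 70.69
Result = (4.4300 + 15.4400i)/70.69

0.0627 + 0.2184i


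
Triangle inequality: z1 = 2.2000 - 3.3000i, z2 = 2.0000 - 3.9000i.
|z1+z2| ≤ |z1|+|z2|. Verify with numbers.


|z1| = sqrt(2.2^2 + (-3.3)^2) = sqrt(15.73) = 3.9661
|z2| = sqrt(2^2 + (-3.9)^2) = sqrt(19.21) = 4.3829
z1+z2 = 4.2000 - 7.2000i
|z1+z2| = sqrt(69.48) = 8.3355
|z1|+|z2| = 3.9661 + 4.3829 = 8.3490

|z1+z2| = 8.3355 ≤ |z1|+|z2| = 8.3490 (verified)


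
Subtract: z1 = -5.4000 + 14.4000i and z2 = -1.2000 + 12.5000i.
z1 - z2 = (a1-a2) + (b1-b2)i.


Real: -5.4 + 1.2 = -4.2
Imag: 14.4 - 12.5 = 1.9

-4.2000 + 1.9000i


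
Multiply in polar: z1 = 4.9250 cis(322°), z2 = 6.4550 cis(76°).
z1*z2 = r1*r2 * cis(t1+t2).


r = 4.9250 * 6.4550 = 31.7909
theta = 322° + 76° = 398° = 38° (mod 360)

31.7909 cis(38°)


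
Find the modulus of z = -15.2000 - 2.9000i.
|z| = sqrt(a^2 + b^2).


|z| = sqrt((-15.2)^2 + (-2.9)^2) = sqrt(231.04 + 8.41) = sqrt(239.45) = 15.4742

|z| = 15.4742


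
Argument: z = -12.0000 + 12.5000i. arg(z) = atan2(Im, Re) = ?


Re = -12, Im = 12.5
arg = atan2(12.5, -12) = 133.8309 degrees

arg(z) = 133.8309 degrees


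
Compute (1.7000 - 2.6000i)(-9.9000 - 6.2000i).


Real = 1.7*(-9.9) - (-2.6)*(-6.2) = -16.83 - 16.12 = -32.95
Imag = 1.7*(-6.2) - (9.9)*(-2.6) = -10.54 + 25.74 = 15.2

-32.9500 + 15.2000i


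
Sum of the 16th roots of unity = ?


The sum of all 16th roots of unity is 0.
Geometric series: (1 - w^16)/(1 - w) = (1-1)/(1-w) = 0 since w^16 = 1, w ≠ 1.
Alternatively: coefficient of z^15 in z^16 - 1 is 0.

0


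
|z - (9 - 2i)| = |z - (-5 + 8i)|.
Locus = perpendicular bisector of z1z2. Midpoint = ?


Equal distances means the locus is the perpendicular bisector of z1 and z2.
Midpoint = ((9+(-5))/2, (-2+8)/2) = (2.0000, 3.0000)

Perpendicular bisector through (2.0000, 3.0000)


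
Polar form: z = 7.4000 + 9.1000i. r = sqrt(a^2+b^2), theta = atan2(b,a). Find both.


r = sqrt(54.76+82.81) = sqrt(137.57) = 11.7290
theta = atan2(9.1, 7.4) = 50.8824 degrees

r = 11.7290, theta = 50.8824 degrees


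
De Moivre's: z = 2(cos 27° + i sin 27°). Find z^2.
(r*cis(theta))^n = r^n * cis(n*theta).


r^2 = 2^2 = 4
n*theta = 2*27° = 54° = 54° (mod 360)
a = 4*cos(54°) = 2.3511
b = 4*sin(54°) = 3.2361

4 cis(54°) = 2.3511 + 3.2361i


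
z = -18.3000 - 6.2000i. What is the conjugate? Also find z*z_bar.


z_bar = -18.3000 + 6.2000i
z*z_bar = (-18.3)^2 + (-6.2)^2 = 334.89 + 38.44 = 373.33

z_bar = -18.3000 + 6.2000i, z*z_bar = 373.33


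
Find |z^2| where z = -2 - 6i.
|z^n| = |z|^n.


|z| = sqrt(4+36) = sqrt(40) = 6.3246
|z^2| = |z|^2 = (sqrt(40))^2 = 40

|z^2| = 40


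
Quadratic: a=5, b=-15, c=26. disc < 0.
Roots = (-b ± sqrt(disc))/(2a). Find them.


disc = (-15)^2 - 4*5*26 = 225 - 520 = -295
sqrt(|disc|) = sqrt(295) = 17.1756
Real part = 15/(2*5) = 1.5000
Imag part = 17.1756/(2*5) = 1.7176

1.5000 ± 1.7176i


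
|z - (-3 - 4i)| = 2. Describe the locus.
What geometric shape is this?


|z - z0| = r is a circle with center z0 and radius r.
Center = (-3, -4), radius = 2

Circle with center (-3, -4) and radius 2


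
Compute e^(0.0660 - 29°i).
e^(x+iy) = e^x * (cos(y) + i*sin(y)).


e^0.0660 = 1.0682
cos(-29°) = 0.87462
sin(-29°) = -0.4848
Real = 1.0682*0.87462 = 0.9343
Imag = 1.0682*(-0.4848) = -0.5179

0.9343 - 0.5179i


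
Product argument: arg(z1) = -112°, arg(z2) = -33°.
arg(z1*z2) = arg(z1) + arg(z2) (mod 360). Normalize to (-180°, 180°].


arg(z1*z2) = -112° - 33° = -145°
Normalized to (-180°, 180°]: -145°

-145°


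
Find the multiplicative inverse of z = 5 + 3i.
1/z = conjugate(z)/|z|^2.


|z|^2 = 25+9 = 34
1/z = (5 - 3i)/34

1/z = 0.1471 - 0.0882i


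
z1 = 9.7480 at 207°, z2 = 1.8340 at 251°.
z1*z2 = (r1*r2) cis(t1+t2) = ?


r = 9.7480 * 1.8340 = 17.8778
theta = 207° + 251° = 458° = 98° (mod 360)

17.8778 cis(98°)


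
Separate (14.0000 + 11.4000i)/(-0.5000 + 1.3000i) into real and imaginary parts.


Multiply by conjugate: (14.0000 + 11.4000i)(-0.5000 - 1.3000i) / ((-0.5)^2 + 1.3^2)
Numerator real = 14*(-0.5) + 11.4*1.3 = 7.82
Numerator imag = 11.4*(-0.5) - 14*1.3 = -23.9
Denominator = 1.94
Re(z) = 7.82/1.94 = 4.0309
Im(z) = -23.9/1.94 = -12.3196

Re(z) = 4.0309, Im(z) = -12.3196


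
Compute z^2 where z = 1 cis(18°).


r^2 = 1^2 = 1
n*theta = 2*18° = 36° = 36° (mod 360)
a = 1*cos(36°) = 0.8090
b = 1*sin(36°) = 0.5878

1 cis(36°) = 0.8090 + 0.5878i


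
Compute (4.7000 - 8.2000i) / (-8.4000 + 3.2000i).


Conjugate of z2 = -8.4000 - 3.2000i
Numerator: (4.7000 - 8.2000i)(-8.4000 - 3.2000i) = -65.7200 + 53.8400i
Denominator: (-8.4)^2 + 3.2^2 = 80.8
Result = (-65.7200 + 53.8400i)/80.8

-0.8134 + 0.6663i


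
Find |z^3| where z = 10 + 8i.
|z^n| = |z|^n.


|z| = sqrt(100+64) = sqrt(164) = 12.8062
|z^3| = |z|^3 = (sqrt(164))^3 = 164*sqrt(164)

|z^3| = 164*sqrt(164) ≈ 2100.2247


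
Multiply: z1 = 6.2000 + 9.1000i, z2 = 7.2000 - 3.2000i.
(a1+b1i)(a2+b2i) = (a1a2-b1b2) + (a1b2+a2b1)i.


Real = 6.2*7.2 - 9.1*(-3.2) = 44.64 - (-29.12) = 73.76
Imag = 6.2*(-3.2) + 7.2*9.1 = -19.84 + 65.52 = 45.68

73.7600 + 45.6800i


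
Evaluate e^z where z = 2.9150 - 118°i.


e^2.9150 = 18.4488
cos(-118°) = -0.46947
sin(-118°) = -0.882948
Real = 18.4488*(-0.46947) = -8.6612
Imag = 18.4488*(-0.882948) = -16.2893

-8.6612 - 16.2893i


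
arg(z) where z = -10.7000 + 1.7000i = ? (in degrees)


Re = -10.7, Im = 1.7
arg = atan2(1.7, -10.7) = 170.9724 degrees

arg(z) = 170.9724 degrees


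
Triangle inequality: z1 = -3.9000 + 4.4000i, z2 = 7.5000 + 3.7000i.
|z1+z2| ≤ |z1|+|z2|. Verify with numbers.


|z1| = sqrt((-3.9)^2 + 4.4^2) = sqrt(34.57) = 5.8796
|z2| = sqrt(7.5^2 + 3.7^2) = sqrt(69.94) = 8.3630
z1+z2 = 3.6000 + 8.1000i
|z1+z2| = sqrt(78.57) = 8.8640
|z1|+|z2| = 5.8796 + 8.3630 = 14.2426

|z1+z2| = 8.8640 ≤ |z1|+|z2| = 14.2426 (verified)


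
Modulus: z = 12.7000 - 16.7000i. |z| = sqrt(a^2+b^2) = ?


|z| = sqrt(12.7^2 + (-16.7)^2) = sqrt(161.29 + 278.89) = sqrt(440.18) = 20.9805

|z| = 20.9805


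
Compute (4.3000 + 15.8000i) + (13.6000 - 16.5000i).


Real: 4.3 + 13.6 = 17.9
Imag: 15.8 - 16.5 = -0.7

17.9000 - 0.7000i


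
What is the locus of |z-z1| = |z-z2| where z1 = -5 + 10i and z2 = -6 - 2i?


Equal distances means the locus is the perpendicular bisector of z1 and z2.
Midpoint = ((-5+(-6))/2, (10+(-2))/2) = (-5.5000, 4.0000)

Perpendicular bisector through (-5.5000, 4.0000)


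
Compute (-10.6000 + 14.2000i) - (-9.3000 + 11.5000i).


Real: -10.6 + 9.3 = -1.3
Imag: 14.2 - 11.5 = 2.7

-1.3000 + 2.7000i


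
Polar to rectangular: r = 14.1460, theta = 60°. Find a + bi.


a = 14.1460*cos(60°) = 14.1460*0.5 = 7.0730
b = 14.1460*sin(60°) = 14.1460*0.866025 = 12.2508

7.0730 + 12.2508i


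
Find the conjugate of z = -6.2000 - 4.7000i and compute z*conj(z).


z_bar = -6.2000 + 4.7000i
z*z_bar = (-6.2)^2 + (-4.7)^2 = 38.44 + 22.09 = 60.53

z_bar = -6.2000 + 4.7000i, z*z_bar = 60.53


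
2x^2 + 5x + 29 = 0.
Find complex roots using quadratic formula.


disc = 5^2 - 4*2*29 = 25 - 232 = -207
sqrt(|disc|) = sqrt(207) = 14.3875
Real part = -5/(2*2) = -1.2500
Imag part = 14.3875/(2*2) = 3.5969

-1.2500 ± 3.5969i


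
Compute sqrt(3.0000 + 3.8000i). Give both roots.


|z| = sqrt(9+14.44) = 4.8415
sqrt((|z|+a)/2) = sqrt((4.8415+3)/2) = sqrt(3.9207) = 1.9801
sqrt((|z|-a)/2) = sqrt((4.8415-3)/2) = sqrt(0.9207) = 0.9596

±(1.9801 + 0.9596i) i.e. 1.9801 + 0.9596i and -1.9801 - 0.9596i


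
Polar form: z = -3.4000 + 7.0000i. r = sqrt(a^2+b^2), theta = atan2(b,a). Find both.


r = sqrt(11.56+49) = sqrt(60.56) = 7.7820
theta = atan2(7, -3.4) = 115.9065 degrees

r = 7.7820, theta = 115.9065 degrees


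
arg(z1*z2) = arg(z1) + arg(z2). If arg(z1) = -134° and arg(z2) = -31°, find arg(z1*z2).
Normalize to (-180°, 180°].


arg(z1*z2) = -134° - 31° = -165°
Normalized to (-180°, 180°]: -165°

-165°


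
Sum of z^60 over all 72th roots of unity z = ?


The roots are w_k = w^k with w = e^(2*pi*i/72), and (w^k)^60 = (w^60)^k.
So S = 1 + u + u^2 + ... + u^(71) with u = w^60.
60 = 0*72 + 60, so 60 is not a multiple of 72: u = w^60 ≠ 1 (w is a primitive 72th root), while u^72 = (w^72)^60 = 1.
Geometric series: S = (1 - u^72)/(1 - u) = (1 - 1)/(1 - u) = 0

S = 0


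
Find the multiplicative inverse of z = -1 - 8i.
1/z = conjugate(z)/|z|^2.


|z|^2 = 1+64 = 65
1/z = (-1 + 8i)/65

1/z = -0.0154 + 0.1231i


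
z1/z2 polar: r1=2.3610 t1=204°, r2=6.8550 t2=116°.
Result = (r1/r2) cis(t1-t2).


r = 2.3610 / 6.8550 = 0.3444
theta = 204° - 116° = 88° = 88° (mod 360)

0.3444 cis(88°)


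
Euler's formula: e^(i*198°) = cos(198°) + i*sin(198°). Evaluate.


cos(198°) = -0.9511
sin(198°) = -0.3090

e^(i*198°) = -0.9511 - 0.3090i


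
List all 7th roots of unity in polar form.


The 7th roots of unity are cis(360k/7°) for k=0..6
Angle step = 360/7 = 51.4286°
Primitive root: cis(51.4286°)
Primitive root = 0.6235 + 0.7818i

7 roots at angles: 0°, 51.4286°, 102.8571°, 154.2857°, 205.7143°, 257.1429°, 308.5714°


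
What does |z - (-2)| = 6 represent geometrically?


|z - z0| = r is a circle with center z0 and radius r.
Center = (-2, 0), radius = 6

Circle with center (-2, 0) and radius 6


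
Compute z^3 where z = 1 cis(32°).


r^3 = 1^3 = 1
n*theta = 3*32° = 96° = 96° (mod 360)
a = 1*cos(96°) = -0.1045
b = 1*sin(96°) = 0.9945

1 cis(96°) = -0.1045 + 0.9945i


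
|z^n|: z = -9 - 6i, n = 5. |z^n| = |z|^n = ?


|z| = sqrt(81+36) = sqrt(117) = 10.8167
|z^5| = |z|^5 = (sqrt(117))^5 = 117^2 * sqrt(117) = 13689*sqrt(117)

|z^5| = 13689*sqrt(117) ≈ 148069.1742


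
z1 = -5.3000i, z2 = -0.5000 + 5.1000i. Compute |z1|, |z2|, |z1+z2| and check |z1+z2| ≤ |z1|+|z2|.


|z1| = sqrt(0^2 + (-5.3)^2) = sqrt(28.09) = 5.3000
|z2| = sqrt((-0.5)^2 + 5.1^2) = sqrt(26.26) = 5.1245
z1+z2 = -0.5000 - 0.2000i
|z1+z2| = sqrt(0.29) = 0.5385
|z1|+|z2| = 5.3000 + 5.1245 = 10.4245

|z1+z2| = 0.5385 ≤ |z1|+|z2| = 10.4245 (verified)


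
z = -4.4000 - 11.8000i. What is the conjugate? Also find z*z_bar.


z_bar = -4.4000 + 11.8000i
z*z_bar = (-4.4)^2 + (-11.8)^2 = 19.36 + 139.24 = 158.6

z_bar = -4.4000 + 11.8000i, z*z_bar = 158.6


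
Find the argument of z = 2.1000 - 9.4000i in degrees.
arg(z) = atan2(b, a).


Re = 2.1, Im = -9.4
arg = atan2(-9.4, 2.1) = -77.4067 degrees

arg(z) = -77.4067 degrees


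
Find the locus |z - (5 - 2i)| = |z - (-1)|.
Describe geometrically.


Equal distances means the locus is the perpendicular bisector of z1 and z2.
Midpoint = ((5+(-1))/2, (-2+0)/2) = (2.0000, -1.0000)

Perpendicular bisector through (2.0000, -1.0000)


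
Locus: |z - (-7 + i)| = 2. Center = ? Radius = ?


|z - z0| = r is a circle with center z0 and radius r.
Center = (-7, 1), radius = 2

Circle with center (-7, 1) and radius 2


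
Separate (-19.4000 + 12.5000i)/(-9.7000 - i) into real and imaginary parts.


Multiply by conjugate: (-19.4000 + 12.5000i)(-9.7000 + i) / ((-9.7)^2 + (-1)^2)
Numerator real = -19.4*(-9.7) + 12.5*(-1) = 175.68
Numerator imag = 12.5*(-9.7) - (-19.4)*(-1) = -140.65
Denominator = 95.09
Re(z) = 175.68/95.09 = 1.8475
Im(z) = -140.65/95.09 = -1.4791

Re(z) = 1.8475, Im(z) = -1.4791


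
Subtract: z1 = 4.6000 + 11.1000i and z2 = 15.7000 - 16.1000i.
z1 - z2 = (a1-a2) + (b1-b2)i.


Real: 4.6 - 15.7 = -11.1
Imag: 11.1 + 16.1 = 27.2

-11.1000 + 27.2000i


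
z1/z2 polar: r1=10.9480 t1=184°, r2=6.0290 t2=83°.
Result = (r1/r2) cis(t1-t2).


r = 10.9480 / 6.0290 = 1.8159
theta = 184° - 83° = 101° = 101° (mod 360)

1.8159 cis(101°)


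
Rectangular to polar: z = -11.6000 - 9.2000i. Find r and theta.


r = sqrt(134.56+84.64) = sqrt(219.2) = 14.8054
theta = atan2(-9.2, -11.6) = -141.5819 degrees

r = 14.8054, theta = -141.5819 degrees


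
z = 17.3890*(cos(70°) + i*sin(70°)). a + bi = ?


a = 17.3890*cos(70°) = 17.3890*0.34202 = 5.9474
b = 17.3890*sin(70°) = 17.3890*0.93969 = 16.3403

5.9474 + 16.3403i


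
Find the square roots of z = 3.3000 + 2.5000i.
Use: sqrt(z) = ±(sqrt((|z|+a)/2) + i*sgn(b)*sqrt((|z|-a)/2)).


|z| = sqrt(10.89+6.25) = 4.1400
sqrt((|z|+a)/2) = sqrt((4.1400+3.3)/2) = sqrt(3.7200) = 1.9287
sqrt((|z|-a)/2) = sqrt((4.1400-3.3)/2) = sqrt(0.4200) = 0.6481

±(1.9287 + 0.6481i) i.e. 1.9287 + 0.6481i and -1.9287 - 0.6481i


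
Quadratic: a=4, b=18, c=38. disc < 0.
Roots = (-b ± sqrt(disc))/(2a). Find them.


disc = 18^2 - 4*4*38 = 324 - 608 = -284
sqrt(|disc|) = sqrt(284) = 16.8523
Real part = -18/(2*4) = -2.2500
Imag part = 16.8523/(2*4) = 2.1065

-2.2500 ± 2.1065i


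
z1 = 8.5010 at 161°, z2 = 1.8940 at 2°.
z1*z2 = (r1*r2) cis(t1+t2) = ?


r = 8.5010 * 1.8940 = 16.1009
theta = 161° + 2° = 163° = 163° (mod 360)

16.1009 cis(163°)


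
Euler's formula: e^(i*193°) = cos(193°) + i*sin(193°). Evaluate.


cos(193°) = -0.9744
sin(193°) = -0.2250

e^(i*193°) = -0.9744 - 0.2250i


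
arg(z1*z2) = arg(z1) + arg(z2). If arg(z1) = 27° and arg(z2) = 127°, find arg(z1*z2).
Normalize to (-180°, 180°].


arg(z1*z2) = 27° + 127° = 154°
Normalized to (-180°, 180°]: 154°

154°


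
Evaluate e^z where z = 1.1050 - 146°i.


e^1.1050 = 3.01922
cos(-146°) = -0.82904
sin(-146°) = -0.5592
Real = 3.01922*(-0.82904) = -2.5031
Imag = 3.01922*(-0.5592) = -1.6883

-2.5031 - 1.6883i


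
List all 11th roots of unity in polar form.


The 11th roots of unity are cis(360k/11°) for k=0..10
Angle step = 360/11 = 32.7273°
Primitive root: cis(32.7273°)
Primitive root = 0.8413 + 0.5406i

11 roots at angles: 0°, 32.7273°, 65.4545°, 98.1818°, 130.9091°, 163.6364°, 196.3636°, 229.0909°, 261.8182°, 294.5455°, 327.2727°


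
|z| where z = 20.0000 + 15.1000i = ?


|z| = sqrt(20^2 + 15.1^2) = sqrt(400 + 228.01) = sqrt(628.01) = 25.0601

|z| = 25.0601


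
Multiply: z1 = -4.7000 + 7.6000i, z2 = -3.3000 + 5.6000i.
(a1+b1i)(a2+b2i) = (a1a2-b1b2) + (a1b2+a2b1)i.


Real = -4.7*(-3.3) - 7.6*5.6 = 15.51 - 42.56 = -27.05
Imag = -4.7*5.6 - (3.3)*7.6 = -26.32 - (25.08) = -51.4

-27.0500 - 51.4000i


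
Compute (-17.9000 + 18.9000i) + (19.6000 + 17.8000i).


Real: -17.9 + 19.6 = 1.7
Imag: 18.9 + 17.8 = 36.7

1.7000 + 36.7000i


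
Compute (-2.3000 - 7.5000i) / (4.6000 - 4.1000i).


Conjugate of z2 = 4.6000 + 4.1000i
Numerator: (-2.3000 - 7.5000i)(4.6000 + 4.1000i) = 20.1700 - 43.9300i
Denominator: 4.6^2 + (-4.1)^2 = 37.97
Result = (20.1700 - 43.9300i)/37.97

0.5312 - 1.1570i


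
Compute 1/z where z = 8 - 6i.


|z|^2 = 64+36 = 100
1/z = (8 + 6i)/100

1/z = 0.0800 + 0.0600i


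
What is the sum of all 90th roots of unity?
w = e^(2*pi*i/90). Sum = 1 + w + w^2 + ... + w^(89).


The sum of all 90th roots of unity is 0.
Geometric series: (1 - w^90)/(1 - w) = (1-1)/(1-w) = 0 since w^90 = 1, w ≠ 1.
Alternatively: coefficient of z^89 in z^90 - 1 is 0.

0


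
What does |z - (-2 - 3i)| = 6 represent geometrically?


|z - z0| = r is a circle with center z0 and radius r.
Center = (-2, -3), radius = 6

Circle with center (-2, -3) and radius 6


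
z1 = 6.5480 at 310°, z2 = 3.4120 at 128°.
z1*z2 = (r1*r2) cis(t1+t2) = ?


r = 6.5480 * 3.4120 = 22.3418
theta = 310° + 128° = 438° = 78° (mod 360)

22.3418 cis(78°)


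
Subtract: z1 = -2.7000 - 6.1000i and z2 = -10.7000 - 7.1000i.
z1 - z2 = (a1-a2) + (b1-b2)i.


Real: -2.7 + 10.7 = 8
Imag: -6.1 + 7.1 = 1

8.0000 + i


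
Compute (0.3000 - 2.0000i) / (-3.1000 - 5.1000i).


Conjugate of z2 = -3.1000 + 5.1000i
Numerator: (0.3000 - 2.0000i)(-3.1000 + 5.1000i) = 9.2700 + 7.7300i
Denominator: (-3.1)^2 + (-5.1)^2 = 35.62
Result = (9.2700 + 7.7300i)/35.62

0.2602 + 0.2170i


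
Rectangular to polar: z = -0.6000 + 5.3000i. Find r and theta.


r = sqrt(0.36+28.09) = sqrt(28.45) = 5.3339
theta = atan2(5.3, -0.6) = 96.4588 degrees

r = 5.3339, theta = 96.4588 degrees


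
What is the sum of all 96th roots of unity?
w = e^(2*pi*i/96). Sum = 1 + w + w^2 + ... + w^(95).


The sum of all 96th roots of unity is 0.
Geometric series: (1 - w^96)/(1 - w) = (1-1)/(1-w) = 0 since w^96 = 1, w ≠ 1.
Alternatively: coefficient of z^95 in z^96 - 1 is 0.

0


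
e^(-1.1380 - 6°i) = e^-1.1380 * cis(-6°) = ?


e^-1.1380 = 0.3205
cos(-6°) = 0.9945
sin(-6°) = -0.1045
Real = 0.3205*0.9945 = 0.3187
Imag = 0.3205*(-0.1045) = -0.0335

0.3187 - 0.0335i


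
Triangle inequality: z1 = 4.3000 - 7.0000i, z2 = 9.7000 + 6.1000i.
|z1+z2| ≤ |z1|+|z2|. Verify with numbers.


|z1| = sqrt(4.3^2 + (-7)^2) = sqrt(67.49) = 8.2152
|z2| = sqrt(9.7^2 + 6.1^2) = sqrt(131.3) = 11.4586
z1+z2 = 14.0000 - 0.9000i
|z1+z2| = sqrt(196.81) = 14.0289
|z1|+|z2| = 8.2152 + 11.4586 = 19.6738

|z1+z2| = 14.0289 ≤ |z1|+|z2| = 19.6738 (verified)


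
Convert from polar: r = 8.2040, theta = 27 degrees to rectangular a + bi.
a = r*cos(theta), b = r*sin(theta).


a = 8.2040*cos(27°) = 8.2040*0.891 = 7.3098
b = 8.2040*sin(27°) = 8.2040*0.45399 = 3.7245

7.3098 + 3.7245i


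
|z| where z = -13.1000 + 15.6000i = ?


|z| = sqrt((-13.1)^2 + 15.6^2) = sqrt(171.61 + 243.36) = sqrt(414.97) = 20.3708

|z| = 20.3708


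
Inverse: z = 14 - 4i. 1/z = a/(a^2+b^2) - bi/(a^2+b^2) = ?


|z|^2 = 196+16 = 212
1/z = (14 + 4i)/212

1/z = 0.0660 + 0.0189i


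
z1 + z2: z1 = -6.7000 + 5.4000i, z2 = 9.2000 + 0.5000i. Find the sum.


Real: -6.7 + 9.2 = 2.5
Imag: 5.4 + 0.5 = 5.9

2.5000 + 5.9000i


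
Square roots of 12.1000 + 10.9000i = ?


|z| = sqrt(146.41+118.81) = 16.2856
sqrt((|z|+a)/2) = sqrt((16.2856+12.1)/2) = sqrt(14.1928) = 3.7673
sqrt((|z|-a)/2) = sqrt((16.2856-12.1)/2) = sqrt(2.0928) = 1.4466

±(3.7673 + 1.4466i) i.e. 3.7673 + 1.4466i and -3.7673 - 1.4466i


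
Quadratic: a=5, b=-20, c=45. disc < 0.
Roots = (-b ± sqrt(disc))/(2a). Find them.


disc = (-20)^2 - 4*5*45 = 400 - 900 = -500
sqrt(|disc|) = sqrt(500) = 22.3607
Real part = 20/(2*5) = 2.0000
Imag part = 22.3607/(2*5) = 2.2361

2.0000 ± 2.2361i


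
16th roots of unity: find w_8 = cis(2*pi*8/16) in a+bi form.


Angle = 360*8/16 = 180°
a = cos(180°) = -1.0000
b = sin(180°) = 0

-1.0000 + 0i


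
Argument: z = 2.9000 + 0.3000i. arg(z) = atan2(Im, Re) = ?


Re = 2.9, Im = 0.3
arg = atan2(0.3, 2.9) = 5.9061 degrees

arg(z) = 5.9061 degrees


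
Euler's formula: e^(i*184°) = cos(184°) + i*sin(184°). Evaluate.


cos(184°) = -0.9976
sin(184°) = -0.0698

e^(i*184°) = -0.9976 - 0.0698i


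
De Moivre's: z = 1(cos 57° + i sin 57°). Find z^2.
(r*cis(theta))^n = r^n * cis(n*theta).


r^2 = 1^2 = 1
n*theta = 2*57° = 114° = 114° (mod 360)
a = 1*cos(114°) = -0.4067
b = 1*sin(114°) = 0.9135

1 cis(114°) = -0.4067 + 0.9135i


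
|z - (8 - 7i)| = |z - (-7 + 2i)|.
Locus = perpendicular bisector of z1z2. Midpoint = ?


Equal distances means the locus is the perpendicular bisector of z1 and z2.
Midpoint = ((8+(-7))/2, (-7+2)/2) = (0.5000, -2.5000)

Perpendicular bisector through (0.5000, -2.5000)


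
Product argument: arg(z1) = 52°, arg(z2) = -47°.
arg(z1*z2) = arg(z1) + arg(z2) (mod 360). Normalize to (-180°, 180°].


arg(z1*z2) = 52° - 47° = 5°
Normalized to (-180°, 180°]: 5°

5°


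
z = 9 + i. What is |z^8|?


|z| = sqrt(81+1) = sqrt(82) = 9.0554
|z^8| = |z|^8 = (sqrt(82))^8 = 82^4 = 45212176

|z^8| = 45212176


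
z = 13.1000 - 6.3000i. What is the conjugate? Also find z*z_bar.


z_bar = 13.1000 + 6.3000i
z*z_bar = 13.1^2 + (-6.3)^2 = 171.61 + 39.69 = 211.3

z_bar = 13.1000 + 6.3000i, z*z_bar = 211.3


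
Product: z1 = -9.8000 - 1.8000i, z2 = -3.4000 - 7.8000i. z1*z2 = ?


Real = -9.8*(-3.4) - (-1.8)*(-7.8) = 33.32 - 14.04 = 19.28
Imag = -9.8*(-7.8) - (3.4)*(-1.8) = 76.44 + 6.12 = 82.56

19.2800 + 82.5600i


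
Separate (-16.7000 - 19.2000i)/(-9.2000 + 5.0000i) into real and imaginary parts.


Multiply by conjugate: (-16.7000 - 19.2000i)(-9.2000 - 5.0000i) / ((-9.2)^2 + 5^2)
Numerator real = -16.7*(-9.2) - (19.2)*5 = 57.64
Numerator imag = -19.2*(-9.2) - (-16.7)*5 = 260.14
Denominator = 109.64
Re(z) = 57.64/109.64 = 0.5257
Im(z) = 260.14/109.64 = 2.3727

Re(z) = 0.5257, Im(z) = 2.3727


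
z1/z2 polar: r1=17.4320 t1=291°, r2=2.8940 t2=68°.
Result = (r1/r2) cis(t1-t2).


r = 17.4320 / 2.8940 = 6.0235
theta = 291° - 68° = 223° = 223° (mod 360)

6.0235 cis(223°)


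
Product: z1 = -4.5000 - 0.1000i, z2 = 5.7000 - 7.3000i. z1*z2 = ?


Real = -4.5*5.7 - (-0.1)*(-7.3) = -25.65 - 0.73 = -26.38
Imag = -4.5*(-7.3) + 5.7*(-0.1) = 32.85 - (0.57) = 32.28

-26.3800 + 32.2800i


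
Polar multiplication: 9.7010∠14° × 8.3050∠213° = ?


r = 9.7010 * 8.3050 = 80.5668
theta = 14° + 213° = 227° = 227° (mod 360)

80.5668 cis(227°)
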